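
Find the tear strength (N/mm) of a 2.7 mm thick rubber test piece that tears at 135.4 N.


Tear strength = force / thickness
= 135.4 / 2.7
= 50.15 N/mm

50.15 N/mm


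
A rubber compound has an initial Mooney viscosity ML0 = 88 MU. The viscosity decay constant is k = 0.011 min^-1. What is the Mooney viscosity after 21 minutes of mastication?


ML = ML0 * exp(-k * t)
ML = 88 * exp(-0.011 * 21)
ML = 88 * 0.7937
ML = 69.85 MU

69.85 MU


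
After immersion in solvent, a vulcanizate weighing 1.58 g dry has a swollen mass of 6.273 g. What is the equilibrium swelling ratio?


Q = W_swollen / W_dry
Q = 6.273 / 1.58
Q = 3.97

Q = 3.97


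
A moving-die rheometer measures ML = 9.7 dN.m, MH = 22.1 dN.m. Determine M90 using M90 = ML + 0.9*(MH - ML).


M90 = ML + 0.9 * (MH - ML)
M90 = 9.7 + 0.9 * (22.1 - 9.7)
M90 = 9.7 + 0.9 * 12.4
M90 = 20.86 dN.m

20.86 dN.m


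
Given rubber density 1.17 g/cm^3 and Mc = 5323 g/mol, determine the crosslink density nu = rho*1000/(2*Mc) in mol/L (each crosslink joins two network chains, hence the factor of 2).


nu = rho * 1000 / (2 * Mc)
nu = 1.17 * 1000 / (2 * 5323)
nu = 1170.0 / 10646
nu = 0.1099 mol/L

0.1099 mol/L


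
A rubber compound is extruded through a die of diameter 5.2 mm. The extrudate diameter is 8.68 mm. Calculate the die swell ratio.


Die swell ratio = D_extrudate / D_die
= 8.68 / 5.2
= 1.669

Die swell = 1.669


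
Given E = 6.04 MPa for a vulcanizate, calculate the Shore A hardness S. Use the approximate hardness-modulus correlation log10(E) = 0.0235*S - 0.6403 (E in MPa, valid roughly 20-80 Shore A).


log10(E) = 0.0235*S - 0.6403  =>  S = (log10(E) + 0.6403) / 0.0235
log10(6.04) = 0.781037
S = (0.781037 + 0.6403) / 0.0235 = 1.421337 / 0.0235
S = 60.5

Shore A = 60.5


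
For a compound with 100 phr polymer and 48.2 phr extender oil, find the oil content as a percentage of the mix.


Oil % = oil / (100 + oil) * 100
= 48.2 / (100 + 48.2) * 100
= 48.2 / 148.2 * 100
= 32.52%

32.52%


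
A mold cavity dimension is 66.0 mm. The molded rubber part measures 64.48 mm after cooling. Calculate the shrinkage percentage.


Shrinkage = (mold - part) / mold * 100
= (66.0 - 64.48) / 66.0 * 100
= 1.52 / 66.0 * 100
= 2.3%

2.3%


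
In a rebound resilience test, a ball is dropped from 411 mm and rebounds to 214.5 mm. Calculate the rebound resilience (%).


Resilience = h_rebound / h_drop * 100
= 214.5 / 411 * 100
= 52.2%

52.2%


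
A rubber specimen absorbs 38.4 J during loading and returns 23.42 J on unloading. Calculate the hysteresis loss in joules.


Hysteresis loss = loading - unloading
= 38.4 - 23.42
= 14.98 J

14.98 J


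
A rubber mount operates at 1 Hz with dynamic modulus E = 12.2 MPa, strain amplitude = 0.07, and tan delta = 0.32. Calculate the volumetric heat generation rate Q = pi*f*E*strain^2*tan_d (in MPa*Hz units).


Q = pi * f * E * strain^2 * tan_d
= pi * 1 * 12.2 * 0.07^2 * 0.32
= pi * 1 * 12.2 * 0.0049 * 0.32
= 0.0601

Q = 0.0601


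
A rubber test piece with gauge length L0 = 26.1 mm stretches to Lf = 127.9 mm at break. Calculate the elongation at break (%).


Elongation = (Lf - L0) / L0 * 100
= (127.9 - 26.1) / 26.1 * 100
= 101.8 / 26.1 * 100
= 390.0%

390.0%


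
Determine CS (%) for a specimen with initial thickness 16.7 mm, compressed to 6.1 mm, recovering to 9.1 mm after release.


CS = (t0 - recovered) / (t0 - ts) * 100
= (16.7 - 9.1) / (16.7 - 6.1) * 100
= 7.6 / 10.6 * 100
= 71.7%

71.7%


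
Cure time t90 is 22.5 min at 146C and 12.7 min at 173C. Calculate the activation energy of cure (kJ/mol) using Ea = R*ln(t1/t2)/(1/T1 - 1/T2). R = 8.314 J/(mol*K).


T1 = 419.15 K, T2 = 446.15 K
1/T1 - 1/T2 = 1.4438e-04
ln(t1/t2) = ln(22.5/12.7) = 0.5719
Ea = 8.314 * 0.5719 / 1.4438e-04 = 32932.6616 J/mol
Ea = 32.93 kJ/mol

32.93 kJ/mol


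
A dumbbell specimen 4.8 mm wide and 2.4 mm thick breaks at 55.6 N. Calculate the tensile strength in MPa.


Area = width * thickness = 4.8 * 2.4 = 11.52 mm^2
TS = force / area = 55.6 / 11.52 = 4.83 MPa

4.83 MPa


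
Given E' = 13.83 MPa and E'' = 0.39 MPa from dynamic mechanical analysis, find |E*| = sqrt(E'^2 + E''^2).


|E*| = sqrt(E'^2 + E''^2)
= sqrt(13.83^2 + 0.39^2)
= sqrt(191.2689 + 0.1521)
= 13.835 MPa

13.835 MPa


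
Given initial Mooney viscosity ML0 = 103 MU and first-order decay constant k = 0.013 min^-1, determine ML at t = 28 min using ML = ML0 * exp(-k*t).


ML = ML0 * exp(-k * t)
ML = 103 * exp(-0.013 * 28)
ML = 103 * 0.6949
ML = 71.57 MU

71.57 MU


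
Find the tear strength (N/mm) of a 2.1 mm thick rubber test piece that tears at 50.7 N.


Tear strength = force / thickness
= 50.7 / 2.1
= 24.14 N/mm

24.14 N/mm


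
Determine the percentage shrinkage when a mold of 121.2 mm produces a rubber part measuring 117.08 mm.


Shrinkage = (mold - part) / mold * 100
= (121.2 - 117.08) / 121.2 * 100
= 4.12 / 121.2 * 100
= 3.4%

3.4%


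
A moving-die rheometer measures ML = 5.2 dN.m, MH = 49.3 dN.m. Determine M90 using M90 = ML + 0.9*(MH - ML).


M90 = ML + 0.9 * (MH - ML)
M90 = 5.2 + 0.9 * (49.3 - 5.2)
M90 = 5.2 + 0.9 * 44.1
M90 = 44.89 dN.m

44.89 dN.m


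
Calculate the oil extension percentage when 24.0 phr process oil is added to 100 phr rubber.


Oil % = oil / (100 + oil) * 100
= 24.0 / (100 + 24.0) * 100
= 24.0 / 124.0 * 100
= 19.35%

19.35%


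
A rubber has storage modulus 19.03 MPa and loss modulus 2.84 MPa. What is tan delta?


tan delta = E'' / E'
= 2.84 / 19.03
= 0.1492

tan delta = 0.1492


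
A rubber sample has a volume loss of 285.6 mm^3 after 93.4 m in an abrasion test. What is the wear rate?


Rate = volume_loss / distance
= 285.6 / 93.4
= 3.058 mm^3/m

3.058 mm^3/m


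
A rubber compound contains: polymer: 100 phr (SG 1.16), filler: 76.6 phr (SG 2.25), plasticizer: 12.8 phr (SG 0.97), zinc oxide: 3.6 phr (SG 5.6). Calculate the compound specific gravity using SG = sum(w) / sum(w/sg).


Sum of weights = 193.0
Volume contributions:
  polymer: 100/1.16 = 86.2069
  filler: 76.6/2.25 = 34.0444
  plasticizer: 12.8/0.97 = 13.1959
  zinc oxide: 3.6/5.6 = 0.6429
Sum of volumes = 134.0901
SG = 193.0 / 134.0901 = 1.439

SG = 1.439


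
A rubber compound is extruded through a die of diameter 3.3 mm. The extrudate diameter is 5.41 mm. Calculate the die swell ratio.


Die swell ratio = D_extrudate / D_die
= 5.41 / 3.3
= 1.639

Die swell = 1.639


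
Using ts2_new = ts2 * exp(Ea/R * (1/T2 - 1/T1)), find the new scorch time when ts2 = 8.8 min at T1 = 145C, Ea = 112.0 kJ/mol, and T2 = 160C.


Convert temperatures: T1 = 145 + 273.15 = 418.15 K, T2 = 160 + 273.15 = 433.15 K
ts2_new = 8.8 * exp(112000 / 8.314 * (1/433.15 - 1/418.15))
1/T2 - 1/T1 = -8.2817e-05
ts2_new = 2.88 min

2.88 min


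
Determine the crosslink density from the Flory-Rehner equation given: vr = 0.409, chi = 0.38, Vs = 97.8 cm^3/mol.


ln(1 - vr) = ln(1 - 0.409) = -0.5259
Numerator = -((-0.5259) + 0.409 + 0.38 * 0.409^2) = 0.0534
Denominator = 97.8 * (0.409^(1/3) - 0.409/2) = 52.5960
nu = 0.0534 / 52.5960 = 0.0010 mol/cm^3

0.0010 mol/cm^3


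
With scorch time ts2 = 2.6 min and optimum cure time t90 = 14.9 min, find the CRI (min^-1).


CRI = 100 / (t90 - ts2)
= 100 / (14.9 - 2.6)
= 100 / 12.3
= 8.13 min^-1

8.13 min^-1


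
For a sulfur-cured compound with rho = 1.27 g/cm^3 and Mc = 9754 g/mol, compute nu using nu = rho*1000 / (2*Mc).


nu = rho * 1000 / (2 * Mc)
nu = 1.27 * 1000 / (2 * 9754)
nu = 1270.0 / 19508
nu = 0.0651 mol/L

0.0651 mol/L


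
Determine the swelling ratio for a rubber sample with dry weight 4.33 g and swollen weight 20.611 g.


Q = W_swollen / W_dry
Q = 20.611 / 4.33
Q = 4.76

Q = 4.76


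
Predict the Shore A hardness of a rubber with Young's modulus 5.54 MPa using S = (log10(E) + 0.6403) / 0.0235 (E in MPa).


log10(E) = 0.0235*S - 0.6403  =>  S = (log10(E) + 0.6403) / 0.0235
log10(5.54) = 0.743510
S = (0.743510 + 0.6403) / 0.0235 = 1.383810 / 0.0235
S = 58.9

Shore A = 58.9


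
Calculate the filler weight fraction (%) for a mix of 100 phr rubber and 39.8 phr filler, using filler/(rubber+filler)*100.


Filler % = filler / (rubber + filler) * 100
= 39.8 / (100 + 39.8) * 100
= 39.8 / 139.8 * 100
= 28.47%

28.47%


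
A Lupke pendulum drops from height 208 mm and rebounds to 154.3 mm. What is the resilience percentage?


Resilience = h_rebound / h_drop * 100
= 154.3 / 208 * 100
= 74.2%

74.2%


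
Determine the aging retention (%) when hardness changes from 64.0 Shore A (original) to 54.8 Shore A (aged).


Retention = aged / original * 100
= 54.8 / 64.0 * 100
= 85.6%

85.6%


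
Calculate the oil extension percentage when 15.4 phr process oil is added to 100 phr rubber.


Oil % = oil / (100 + oil) * 100
= 15.4 / (100 + 15.4) * 100
= 15.4 / 115.4 * 100
= 13.34%

13.34%


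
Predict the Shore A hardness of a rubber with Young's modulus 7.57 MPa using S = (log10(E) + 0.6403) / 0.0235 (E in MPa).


log10(E) = 0.0235*S - 0.6403  =>  S = (log10(E) + 0.6403) / 0.0235
log10(7.57) = 0.879096
S = (0.879096 + 0.6403) / 0.0235 = 1.519396 / 0.0235
S = 64.7

Shore A = 64.7


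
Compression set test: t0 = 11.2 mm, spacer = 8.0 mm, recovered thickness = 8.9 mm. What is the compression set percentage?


CS = (t0 - recovered) / (t0 - ts) * 100
= (11.2 - 8.9) / (11.2 - 8.0) * 100
= 2.3 / 3.2 * 100
= 71.9%

71.9%


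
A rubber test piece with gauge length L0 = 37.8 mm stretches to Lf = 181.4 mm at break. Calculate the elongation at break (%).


Elongation = (Lf - L0) / L0 * 100
= (181.4 - 37.8) / 37.8 * 100
= 143.6 / 37.8 * 100
= 379.9%

379.9%


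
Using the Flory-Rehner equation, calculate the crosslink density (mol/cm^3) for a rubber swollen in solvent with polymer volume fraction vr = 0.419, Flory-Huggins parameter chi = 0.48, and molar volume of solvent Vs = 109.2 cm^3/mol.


ln(1 - vr) = ln(1 - 0.419) = -0.5430
Numerator = -((-0.5430) + 0.419 + 0.48 * 0.419^2) = 0.0397
Denominator = 109.2 * (0.419^(1/3) - 0.419/2) = 58.8361
nu = 0.0397 / 58.8361 = 6.7535e-04 mol/cm^3

6.7535e-04 mol/cm^3


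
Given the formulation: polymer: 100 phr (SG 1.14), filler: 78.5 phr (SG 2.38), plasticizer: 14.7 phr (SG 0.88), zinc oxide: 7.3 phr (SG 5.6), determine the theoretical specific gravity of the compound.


Sum of weights = 200.5
Volume contributions:
  polymer: 100/1.14 = 87.7193
  filler: 78.5/2.38 = 32.9832
  plasticizer: 14.7/0.88 = 16.7045
  zinc oxide: 7.3/5.6 = 1.3036
Sum of volumes = 138.7106
SG = 200.5 / 138.7106 = 1.445

SG = 1.445


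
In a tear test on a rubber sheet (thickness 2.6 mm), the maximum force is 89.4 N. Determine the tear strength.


Tear strength = force / thickness
= 89.4 / 2.6
= 34.38 N/mm

34.38 N/mm


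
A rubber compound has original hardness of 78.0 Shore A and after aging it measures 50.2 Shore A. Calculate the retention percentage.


Retention = aged / original * 100
= 50.2 / 78.0 * 100
= 64.4%

64.4%


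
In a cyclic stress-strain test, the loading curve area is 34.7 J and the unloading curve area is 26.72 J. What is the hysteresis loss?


Hysteresis loss = loading - unloading
= 34.7 - 26.72
= 7.98 J

7.98 J


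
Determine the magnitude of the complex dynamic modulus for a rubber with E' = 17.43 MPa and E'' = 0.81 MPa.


|E*| = sqrt(E'^2 + E''^2)
= sqrt(17.43^2 + 0.81^2)
= sqrt(303.8049 + 0.6561)
= 17.449 MPa

17.449 MPa


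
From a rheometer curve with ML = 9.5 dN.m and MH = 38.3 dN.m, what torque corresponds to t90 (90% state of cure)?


M90 = ML + 0.9 * (MH - ML)
M90 = 9.5 + 0.9 * (38.3 - 9.5)
M90 = 9.5 + 0.9 * 28.8
M90 = 35.42 dN.m

35.42 dN.m


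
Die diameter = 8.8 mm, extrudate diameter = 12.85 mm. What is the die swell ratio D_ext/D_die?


Die swell ratio = D_extrudate / D_die
= 12.85 / 8.8
= 1.46

Die swell = 1.46


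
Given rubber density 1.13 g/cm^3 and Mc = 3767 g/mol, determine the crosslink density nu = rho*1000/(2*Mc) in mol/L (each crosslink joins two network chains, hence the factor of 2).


nu = rho * 1000 / (2 * Mc)
nu = 1.13 * 1000 / (2 * 3767)
nu = 1130.0 / 7534
nu = 0.1500 mol/L

0.1500 mol/L


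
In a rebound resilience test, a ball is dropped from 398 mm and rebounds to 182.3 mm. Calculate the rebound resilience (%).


Resilience = h_rebound / h_drop * 100
= 182.3 / 398 * 100
= 45.8%

45.8%


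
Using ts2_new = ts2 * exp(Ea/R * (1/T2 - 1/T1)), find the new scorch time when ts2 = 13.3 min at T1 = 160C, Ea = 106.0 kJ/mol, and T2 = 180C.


Convert temperatures: T1 = 160 + 273.15 = 433.15 K, T2 = 180 + 273.15 = 453.15 K
ts2_new = 13.3 * exp(106000 / 8.314 * (1/453.15 - 1/433.15))
1/T2 - 1/T1 = -1.0189e-04
ts2_new = 3.63 min

3.63 min


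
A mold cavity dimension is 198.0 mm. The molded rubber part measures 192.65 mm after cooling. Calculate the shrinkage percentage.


Shrinkage = (mold - part) / mold * 100
= (198.0 - 192.65) / 198.0 * 100
= 5.35 / 198.0 * 100
= 2.7%

2.7%


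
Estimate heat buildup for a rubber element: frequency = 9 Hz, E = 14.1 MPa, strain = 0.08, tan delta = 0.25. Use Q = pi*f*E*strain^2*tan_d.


Q = pi * f * E * strain^2 * tan_d
= pi * 9 * 14.1 * 0.08^2 * 0.25
= pi * 9 * 14.1 * 0.0064 * 0.25
= 0.6379

Q = 0.6379


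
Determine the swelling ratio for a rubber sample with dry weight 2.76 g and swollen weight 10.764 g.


Q = W_swollen / W_dry
Q = 10.764 / 2.76
Q = 3.9

Q = 3.9


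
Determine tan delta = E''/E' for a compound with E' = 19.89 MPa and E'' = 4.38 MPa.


tan delta = E'' / E'
= 4.38 / 19.89
= 0.2202

tan delta = 0.2202


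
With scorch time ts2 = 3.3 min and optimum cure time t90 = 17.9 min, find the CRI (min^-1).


CRI = 100 / (t90 - ts2)
= 100 / (17.9 - 3.3)
= 100 / 14.6
= 6.85 min^-1

6.85 min^-1


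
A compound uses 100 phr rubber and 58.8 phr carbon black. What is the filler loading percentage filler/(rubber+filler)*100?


Filler % = filler / (rubber + filler) * 100
= 58.8 / (100 + 58.8) * 100
= 58.8 / 158.8 * 100
= 37.03%

37.03%


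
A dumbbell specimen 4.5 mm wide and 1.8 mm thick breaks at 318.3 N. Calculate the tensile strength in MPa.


Area = width * thickness = 4.5 * 1.8 = 8.1 mm^2
TS = force / area = 318.3 / 8.1 = 39.3 MPa

39.3 MPa


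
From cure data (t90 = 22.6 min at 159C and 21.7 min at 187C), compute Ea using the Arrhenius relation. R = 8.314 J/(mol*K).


T1 = 432.15 K, T2 = 460.15 K
1/T1 - 1/T2 = 1.4081e-04
ln(t1/t2) = ln(22.6/21.7) = 0.0406
Ea = 8.314 * 0.0406 / 1.4081e-04 = 2399.4653 J/mol
Ea = 2.4 kJ/mol

2.4 kJ/mol


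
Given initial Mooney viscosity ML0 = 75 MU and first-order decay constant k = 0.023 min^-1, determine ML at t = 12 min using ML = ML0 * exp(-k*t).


ML = ML0 * exp(-k * t)
ML = 75 * exp(-0.023 * 12)
ML = 75 * 0.7588
ML = 56.91 MU

56.91 MU


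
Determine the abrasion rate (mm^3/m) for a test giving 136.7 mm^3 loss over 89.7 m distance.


Rate = volume_loss / distance
= 136.7 / 89.7
= 1.524 mm^3/m

1.524 mm^3/m


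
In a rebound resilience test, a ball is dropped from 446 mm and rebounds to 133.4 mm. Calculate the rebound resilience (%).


Resilience = h_rebound / h_drop * 100
= 133.4 / 446 * 100
= 29.9%

29.9%


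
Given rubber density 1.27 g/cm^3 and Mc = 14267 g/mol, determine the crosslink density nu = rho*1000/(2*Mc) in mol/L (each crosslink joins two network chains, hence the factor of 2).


nu = rho * 1000 / (2 * Mc)
nu = 1.27 * 1000 / (2 * 14267)
nu = 1270.0 / 28534
nu = 0.0445 mol/L

0.0445 mol/L


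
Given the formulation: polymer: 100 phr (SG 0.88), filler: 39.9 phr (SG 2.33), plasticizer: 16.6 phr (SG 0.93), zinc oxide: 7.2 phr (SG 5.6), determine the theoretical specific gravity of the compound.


Sum of weights = 163.7
Volume contributions:
  polymer: 100/0.88 = 113.6364
  filler: 39.9/2.33 = 17.1245
  plasticizer: 16.6/0.93 = 17.8495
  zinc oxide: 7.2/5.6 = 1.2857
Sum of volumes = 149.8960
SG = 163.7 / 149.8960 = 1.092

SG = 1.092


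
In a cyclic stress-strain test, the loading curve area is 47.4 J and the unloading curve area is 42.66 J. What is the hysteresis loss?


Hysteresis loss = loading - unloading
= 47.4 - 42.66
= 4.74 J

4.74 J


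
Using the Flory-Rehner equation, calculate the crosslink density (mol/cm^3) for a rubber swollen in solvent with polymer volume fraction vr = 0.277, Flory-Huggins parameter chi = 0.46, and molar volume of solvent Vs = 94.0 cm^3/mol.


ln(1 - vr) = ln(1 - 0.277) = -0.3243
Numerator = -((-0.3243) + 0.277 + 0.46 * 0.277^2) = 0.0121
Denominator = 94.0 * (0.277^(1/3) - 0.277/2) = 48.2566
nu = 0.0121 / 48.2566 = 2.4972e-04 mol/cm^3

2.4972e-04 mol/cm^3


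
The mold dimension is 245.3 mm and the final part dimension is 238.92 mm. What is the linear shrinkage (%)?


Shrinkage = (mold - part) / mold * 100
= (245.3 - 238.92) / 245.3 * 100
= 6.38 / 245.3 * 100
= 2.6%

2.6%


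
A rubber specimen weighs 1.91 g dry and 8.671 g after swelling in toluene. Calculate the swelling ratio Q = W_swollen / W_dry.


Q = W_swollen / W_dry
Q = 8.671 / 1.91
Q = 4.54

Q = 4.54


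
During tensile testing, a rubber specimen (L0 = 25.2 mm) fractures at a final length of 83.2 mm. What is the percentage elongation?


Elongation = (Lf - L0) / L0 * 100
= (83.2 - 25.2) / 25.2 * 100
= 58.0 / 25.2 * 100
= 230.2%

230.2%


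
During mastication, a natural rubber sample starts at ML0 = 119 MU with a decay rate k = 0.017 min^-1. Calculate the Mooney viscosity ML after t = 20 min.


ML = ML0 * exp(-k * t)
ML = 119 * exp(-0.017 * 20)
ML = 119 * 0.7118
ML = 84.7 MU

84.7 MU


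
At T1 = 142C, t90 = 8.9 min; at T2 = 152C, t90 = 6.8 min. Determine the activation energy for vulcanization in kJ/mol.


T1 = 415.15 K, T2 = 425.15 K
1/T1 - 1/T2 = 5.6657e-05
ln(t1/t2) = ln(8.9/6.8) = 0.2691
Ea = 8.314 * 0.2691 / 5.6657e-05 = 39492.7342 J/mol
Ea = 39.49 kJ/mol

39.49 kJ/mol


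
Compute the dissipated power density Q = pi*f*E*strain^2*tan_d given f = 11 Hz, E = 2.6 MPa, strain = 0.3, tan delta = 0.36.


Q = pi * f * E * strain^2 * tan_d
= pi * 11 * 2.6 * 0.3^2 * 0.36
= pi * 11 * 2.6 * 0.0900 * 0.36
= 2.9111

Q = 2.9111


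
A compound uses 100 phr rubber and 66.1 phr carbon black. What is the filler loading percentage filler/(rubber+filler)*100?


Filler % = filler / (rubber + filler) * 100
= 66.1 / (100 + 66.1) * 100
= 66.1 / 166.1 * 100
= 39.8%

39.8%


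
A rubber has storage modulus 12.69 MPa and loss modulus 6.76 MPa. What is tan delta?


tan delta = E'' / E'
= 6.76 / 12.69
= 0.5327

tan delta = 0.5327


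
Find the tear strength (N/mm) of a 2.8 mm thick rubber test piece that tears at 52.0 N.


Tear strength = force / thickness
= 52.0 / 2.8
= 18.57 N/mm

18.57 N/mm


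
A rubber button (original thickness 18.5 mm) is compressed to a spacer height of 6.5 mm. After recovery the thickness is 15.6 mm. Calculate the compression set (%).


CS = (t0 - recovered) / (t0 - ts) * 100
= (18.5 - 15.6) / (18.5 - 6.5) * 100
= 2.9 / 12.0 * 100
= 24.2%

24.2%


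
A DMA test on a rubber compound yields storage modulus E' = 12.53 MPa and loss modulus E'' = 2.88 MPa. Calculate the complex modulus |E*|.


|E*| = sqrt(E'^2 + E''^2)
= sqrt(12.53^2 + 2.88^2)
= sqrt(157.0009 + 8.2944)
= 12.857 MPa

12.857 MPa


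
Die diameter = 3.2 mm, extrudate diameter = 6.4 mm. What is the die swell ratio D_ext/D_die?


Die swell ratio = D_extrudate / D_die
= 6.4 / 3.2
= 2.0

Die swell = 2.0


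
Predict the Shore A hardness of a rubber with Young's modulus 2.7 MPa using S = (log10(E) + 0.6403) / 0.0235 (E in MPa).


log10(E) = 0.0235*S - 0.6403  =>  S = (log10(E) + 0.6403) / 0.0235
log10(2.7) = 0.431364
S = (0.431364 + 0.6403) / 0.0235 = 1.071664 / 0.0235
S = 45.6

Shore A = 45.6


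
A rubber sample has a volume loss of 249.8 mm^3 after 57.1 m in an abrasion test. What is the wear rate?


Rate = volume_loss / distance
= 249.8 / 57.1
= 4.375 mm^3/m

4.375 mm^3/m


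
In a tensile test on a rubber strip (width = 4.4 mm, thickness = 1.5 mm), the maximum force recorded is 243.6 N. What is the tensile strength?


Area = width * thickness = 4.4 * 1.5 = 6.6 mm^2
TS = force / area = 243.6 / 6.6 = 36.91 MPa

36.91 MPa


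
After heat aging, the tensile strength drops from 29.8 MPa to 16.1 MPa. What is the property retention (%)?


Retention = aged / original * 100
= 16.1 / 29.8 * 100
= 54.0%

54.0%


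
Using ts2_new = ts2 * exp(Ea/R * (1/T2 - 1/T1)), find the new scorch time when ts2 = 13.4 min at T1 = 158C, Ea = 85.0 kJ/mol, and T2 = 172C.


Convert temperatures: T1 = 158 + 273.15 = 431.15 K, T2 = 172 + 273.15 = 445.15 K
ts2_new = 13.4 * exp(85000 / 8.314 * (1/445.15 - 1/431.15))
1/T2 - 1/T1 = -7.2945e-05
ts2_new = 6.36 min

6.36 min


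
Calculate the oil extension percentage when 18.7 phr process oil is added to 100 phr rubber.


Oil % = oil / (100 + oil) * 100
= 18.7 / (100 + 18.7) * 100
= 18.7 / 118.7 * 100
= 15.75%

15.75%


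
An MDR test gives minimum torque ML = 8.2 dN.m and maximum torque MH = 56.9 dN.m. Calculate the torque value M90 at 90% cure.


M90 = ML + 0.9 * (MH - ML)
M90 = 8.2 + 0.9 * (56.9 - 8.2)
M90 = 8.2 + 0.9 * 48.7
M90 = 52.03 dN.m

52.03 dN.m


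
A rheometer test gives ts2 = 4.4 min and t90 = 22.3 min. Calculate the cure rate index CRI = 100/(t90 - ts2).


CRI = 100 / (t90 - ts2)
= 100 / (22.3 - 4.4)
= 100 / 17.9
= 5.59 min^-1

5.59 min^-1


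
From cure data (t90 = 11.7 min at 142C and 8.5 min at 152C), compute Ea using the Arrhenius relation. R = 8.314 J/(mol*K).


T1 = 415.15 K, T2 = 425.15 K
1/T1 - 1/T2 = 5.6657e-05
ln(t1/t2) = ln(11.7/8.5) = 0.3195
Ea = 8.314 * 0.3195 / 5.6657e-05 = 46887.7004 J/mol
Ea = 46.89 kJ/mol

46.89 kJ/mol


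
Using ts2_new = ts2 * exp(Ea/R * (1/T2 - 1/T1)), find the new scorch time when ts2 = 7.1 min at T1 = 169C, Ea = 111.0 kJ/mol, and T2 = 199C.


Convert temperatures: T1 = 169 + 273.15 = 442.15 K, T2 = 199 + 273.15 = 472.15 K
ts2_new = 7.1 * exp(111000 / 8.314 * (1/472.15 - 1/442.15))
1/T2 - 1/T1 = -1.4370e-04
ts2_new = 1.04 min

1.04 min


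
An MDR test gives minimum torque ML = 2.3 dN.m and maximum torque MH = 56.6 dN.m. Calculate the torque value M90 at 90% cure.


M90 = ML + 0.9 * (MH - ML)
M90 = 2.3 + 0.9 * (56.6 - 2.3)
M90 = 2.3 + 0.9 * 54.3
M90 = 51.17 dN.m

51.17 dN.m


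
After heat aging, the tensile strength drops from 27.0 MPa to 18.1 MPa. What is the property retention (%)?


Retention = aged / original * 100
= 18.1 / 27.0 * 100
= 67.0%

67.0%


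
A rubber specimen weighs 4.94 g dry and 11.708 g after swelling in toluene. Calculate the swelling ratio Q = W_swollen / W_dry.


Q = W_swollen / W_dry
Q = 11.708 / 4.94
Q = 2.37

Q = 2.37


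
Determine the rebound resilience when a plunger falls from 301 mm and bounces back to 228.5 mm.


Resilience = h_rebound / h_drop * 100
= 228.5 / 301 * 100
= 75.9%

75.9%


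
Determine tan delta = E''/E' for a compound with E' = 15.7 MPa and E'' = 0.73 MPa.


tan delta = E'' / E'
= 0.73 / 15.7
= 0.0465

tan delta = 0.0465


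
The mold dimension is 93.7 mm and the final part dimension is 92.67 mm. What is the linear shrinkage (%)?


Shrinkage = (mold - part) / mold * 100
= (93.7 - 92.67) / 93.7 * 100
= 1.03 / 93.7 * 100
= 1.1%

1.1%


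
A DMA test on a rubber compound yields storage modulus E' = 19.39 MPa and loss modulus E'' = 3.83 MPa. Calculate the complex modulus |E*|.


|E*| = sqrt(E'^2 + E''^2)
= sqrt(19.39^2 + 3.83^2)
= sqrt(375.9721 + 14.6689)
= 19.765 MPa

19.765 MPa


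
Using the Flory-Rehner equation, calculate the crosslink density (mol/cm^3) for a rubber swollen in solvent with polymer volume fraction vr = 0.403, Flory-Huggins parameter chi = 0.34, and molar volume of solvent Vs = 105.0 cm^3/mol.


ln(1 - vr) = ln(1 - 0.403) = -0.5158
Numerator = -((-0.5158) + 0.403 + 0.34 * 0.403^2) = 0.0576
Denominator = 105.0 * (0.403^(1/3) - 0.403/2) = 56.4001
nu = 0.0576 / 56.4001 = 0.0010 mol/cm^3

0.0010 mol/cm^3


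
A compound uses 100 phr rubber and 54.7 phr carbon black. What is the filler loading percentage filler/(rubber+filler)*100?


Filler % = filler / (rubber + filler) * 100
= 54.7 / (100 + 54.7) * 100
= 54.7 / 154.7 * 100
= 35.36%

35.36%


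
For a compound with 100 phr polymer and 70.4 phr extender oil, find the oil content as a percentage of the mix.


Oil % = oil / (100 + oil) * 100
= 70.4 / (100 + 70.4) * 100
= 70.4 / 170.4 * 100
= 41.31%

41.31%


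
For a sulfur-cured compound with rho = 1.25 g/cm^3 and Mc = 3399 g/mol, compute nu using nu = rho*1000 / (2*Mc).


nu = rho * 1000 / (2 * Mc)
nu = 1.25 * 1000 / (2 * 3399)
nu = 1250.0 / 6798
nu = 0.1839 mol/L

0.1839 mol/L


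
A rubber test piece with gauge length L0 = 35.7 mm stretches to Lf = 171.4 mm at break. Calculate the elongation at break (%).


Elongation = (Lf - L0) / L0 * 100
= (171.4 - 35.7) / 35.7 * 100
= 135.7 / 35.7 * 100
= 380.1%

380.1%


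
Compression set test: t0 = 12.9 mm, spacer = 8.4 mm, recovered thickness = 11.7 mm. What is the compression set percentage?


CS = (t0 - recovered) / (t0 - ts) * 100
= (12.9 - 11.7) / (12.9 - 8.4) * 100
= 1.2 / 4.5 * 100
= 26.7%

26.7%


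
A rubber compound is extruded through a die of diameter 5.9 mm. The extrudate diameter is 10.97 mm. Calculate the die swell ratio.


Die swell ratio = D_extrudate / D_die
= 10.97 / 5.9
= 1.859

Die swell = 1.859


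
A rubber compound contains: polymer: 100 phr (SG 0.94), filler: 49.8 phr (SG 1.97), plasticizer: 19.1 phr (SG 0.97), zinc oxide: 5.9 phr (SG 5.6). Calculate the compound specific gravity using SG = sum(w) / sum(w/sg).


Sum of weights = 174.8
Volume contributions:
  polymer: 100/0.94 = 106.3830
  filler: 49.8/1.97 = 25.2792
  plasticizer: 19.1/0.97 = 19.6907
  zinc oxide: 5.9/5.6 = 1.0536
Sum of volumes = 152.4065
SG = 174.8 / 152.4065 = 1.147

SG = 1.147


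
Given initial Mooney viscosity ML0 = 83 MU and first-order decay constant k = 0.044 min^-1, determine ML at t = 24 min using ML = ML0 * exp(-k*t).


ML = ML0 * exp(-k * t)
ML = 83 * exp(-0.044 * 24)
ML = 83 * 0.3478
ML = 28.87 MU

28.87 MU


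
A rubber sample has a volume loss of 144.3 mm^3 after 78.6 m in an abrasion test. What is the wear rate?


Rate = volume_loss / distance
= 144.3 / 78.6
= 1.836 mm^3/m

1.836 mm^3/m


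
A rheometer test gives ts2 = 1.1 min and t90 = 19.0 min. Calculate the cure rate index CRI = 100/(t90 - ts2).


CRI = 100 / (t90 - ts2)
= 100 / (19.0 - 1.1)
= 100 / 17.9
= 5.59 min^-1

5.59 min^-1


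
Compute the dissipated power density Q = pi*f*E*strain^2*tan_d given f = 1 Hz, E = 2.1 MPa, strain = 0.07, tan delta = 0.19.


Q = pi * f * E * strain^2 * tan_d
= pi * 1 * 2.1 * 0.07^2 * 0.19
= pi * 1 * 2.1 * 0.0049 * 0.19
= 0.0061

Q = 0.0061


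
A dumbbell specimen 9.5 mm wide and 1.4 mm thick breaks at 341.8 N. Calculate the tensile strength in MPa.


Area = width * thickness = 9.5 * 1.4 = 13.3 mm^2
TS = force / area = 341.8 / 13.3 = 25.7 MPa

25.7 MPa


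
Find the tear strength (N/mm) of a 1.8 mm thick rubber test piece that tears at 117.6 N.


Tear strength = force / thickness
= 117.6 / 1.8
= 65.33 N/mm

65.33 N/mm


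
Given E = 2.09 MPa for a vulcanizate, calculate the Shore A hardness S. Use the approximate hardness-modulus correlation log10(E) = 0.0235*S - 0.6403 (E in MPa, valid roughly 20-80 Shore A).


log10(E) = 0.0235*S - 0.6403  =>  S = (log10(E) + 0.6403) / 0.0235
log10(2.09) = 0.320146
S = (0.320146 + 0.6403) / 0.0235 = 0.960446 / 0.0235
S = 40.9

Shore A = 40.9


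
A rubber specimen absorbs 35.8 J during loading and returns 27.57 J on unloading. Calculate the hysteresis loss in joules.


Hysteresis loss = loading - unloading
= 35.8 - 27.57
= 8.23 J

8.23 J


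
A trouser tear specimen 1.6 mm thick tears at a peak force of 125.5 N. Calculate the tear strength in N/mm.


Tear strength = force / thickness
= 125.5 / 1.6
= 78.44 N/mm

78.44 N/mm


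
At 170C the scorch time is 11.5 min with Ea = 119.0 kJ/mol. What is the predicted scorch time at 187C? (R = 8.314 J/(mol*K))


Convert temperatures: T1 = 170 + 273.15 = 443.15 K, T2 = 187 + 273.15 = 460.15 K
ts2_new = 11.5 * exp(119000 / 8.314 * (1/460.15 - 1/443.15))
1/T2 - 1/T1 = -8.3368e-05
ts2_new = 3.49 min

3.49 min


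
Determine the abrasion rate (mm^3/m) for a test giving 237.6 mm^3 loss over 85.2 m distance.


Rate = volume_loss / distance
= 237.6 / 85.2
= 2.789 mm^3/m

2.789 mm^3/m


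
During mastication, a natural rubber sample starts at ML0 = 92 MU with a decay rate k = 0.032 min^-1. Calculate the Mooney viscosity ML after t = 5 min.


ML = ML0 * exp(-k * t)
ML = 92 * exp(-0.032 * 5)
ML = 92 * 0.8521
ML = 78.4 MU

78.4 MU


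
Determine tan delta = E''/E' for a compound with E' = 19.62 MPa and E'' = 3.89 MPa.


tan delta = E'' / E'
= 3.89 / 19.62
= 0.1983

tan delta = 0.1983


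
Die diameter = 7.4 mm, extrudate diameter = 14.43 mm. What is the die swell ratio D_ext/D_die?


Die swell ratio = D_extrudate / D_die
= 14.43 / 7.4
= 1.95

Die swell = 1.95


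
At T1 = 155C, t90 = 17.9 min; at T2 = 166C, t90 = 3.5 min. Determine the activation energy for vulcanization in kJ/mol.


T1 = 428.15 K, T2 = 439.15 K
1/T1 - 1/T2 = 5.8504e-05
ln(t1/t2) = ln(17.9/3.5) = 1.6320
Ea = 8.314 * 1.6320 / 5.8504e-05 = 231929.7015 J/mol
Ea = 231.93 kJ/mol

231.93 kJ/mol


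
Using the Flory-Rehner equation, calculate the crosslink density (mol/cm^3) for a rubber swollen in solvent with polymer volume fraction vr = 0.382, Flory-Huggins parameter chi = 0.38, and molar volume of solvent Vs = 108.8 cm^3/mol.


ln(1 - vr) = ln(1 - 0.382) = -0.4813
Numerator = -((-0.4813) + 0.382 + 0.38 * 0.382^2) = 0.0438
Denominator = 108.8 * (0.382^(1/3) - 0.382/2) = 58.1628
nu = 0.0438 / 58.1628 = 7.5333e-04 mol/cm^3

7.5333e-04 mol/cm^3


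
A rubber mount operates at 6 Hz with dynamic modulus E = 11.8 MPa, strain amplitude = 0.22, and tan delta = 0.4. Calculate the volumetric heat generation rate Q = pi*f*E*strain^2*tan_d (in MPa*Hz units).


Q = pi * f * E * strain^2 * tan_d
= pi * 6 * 11.8 * 0.22^2 * 0.4
= pi * 6 * 11.8 * 0.0484 * 0.4
= 4.3061

Q = 4.3061


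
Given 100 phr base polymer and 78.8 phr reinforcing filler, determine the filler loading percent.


Filler % = filler / (rubber + filler) * 100
= 78.8 / (100 + 78.8) * 100
= 78.8 / 178.8 * 100
= 44.07%

44.07%


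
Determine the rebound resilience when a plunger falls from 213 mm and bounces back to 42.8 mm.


Resilience = h_rebound / h_drop * 100
= 42.8 / 213 * 100
= 20.1%

20.1%


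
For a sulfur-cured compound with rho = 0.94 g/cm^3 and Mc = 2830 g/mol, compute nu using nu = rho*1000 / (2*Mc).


nu = rho * 1000 / (2 * Mc)
nu = 0.94 * 1000 / (2 * 2830)
nu = 940.0 / 5660
nu = 0.1661 mol/L

0.1661 mol/L


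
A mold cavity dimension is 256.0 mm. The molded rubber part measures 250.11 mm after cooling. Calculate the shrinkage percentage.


Shrinkage = (mold - part) / mold * 100
= (256.0 - 250.11) / 256.0 * 100
= 5.89 / 256.0 * 100
= 2.3%

2.3%


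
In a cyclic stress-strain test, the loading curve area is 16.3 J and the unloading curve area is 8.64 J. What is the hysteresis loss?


Hysteresis loss = loading - unloading
= 16.3 - 8.64
= 7.66 J

7.66 J


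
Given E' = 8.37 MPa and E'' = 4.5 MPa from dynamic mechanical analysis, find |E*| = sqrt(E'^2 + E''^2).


|E*| = sqrt(E'^2 + E''^2)
= sqrt(8.37^2 + 4.5^2)
= sqrt(70.0569 + 20.2500)
= 9.503 MPa

9.503 MPa


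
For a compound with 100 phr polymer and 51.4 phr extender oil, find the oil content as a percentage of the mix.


Oil % = oil / (100 + oil) * 100
= 51.4 / (100 + 51.4) * 100
= 51.4 / 151.4 * 100
= 33.95%

33.95%


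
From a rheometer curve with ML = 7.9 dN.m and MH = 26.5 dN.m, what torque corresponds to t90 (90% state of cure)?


M90 = ML + 0.9 * (MH - ML)
M90 = 7.9 + 0.9 * (26.5 - 7.9)
M90 = 7.9 + 0.9 * 18.6
M90 = 24.64 dN.m

24.64 dN.m


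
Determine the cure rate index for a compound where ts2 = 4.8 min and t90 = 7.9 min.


CRI = 100 / (t90 - ts2)
= 100 / (7.9 - 4.8)
= 100 / 3.1
= 32.26 min^-1

32.26 min^-1


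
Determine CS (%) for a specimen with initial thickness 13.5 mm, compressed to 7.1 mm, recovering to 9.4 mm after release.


CS = (t0 - recovered) / (t0 - ts) * 100
= (13.5 - 9.4) / (13.5 - 7.1) * 100
= 4.1 / 6.4 * 100
= 64.1%

64.1%


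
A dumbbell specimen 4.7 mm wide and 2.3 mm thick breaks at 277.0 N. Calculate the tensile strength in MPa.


Area = width * thickness = 4.7 * 2.3 = 10.81 mm^2
TS = force / area = 277.0 / 10.81 = 25.62 MPa

25.62 MPa


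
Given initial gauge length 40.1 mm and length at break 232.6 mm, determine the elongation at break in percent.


Elongation = (Lf - L0) / L0 * 100
= (232.6 - 40.1) / 40.1 * 100
= 192.5 / 40.1 * 100
= 480.0%

480.0%


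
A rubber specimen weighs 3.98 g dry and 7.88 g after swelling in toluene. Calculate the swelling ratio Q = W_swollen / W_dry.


Q = W_swollen / W_dry
Q = 7.88 / 3.98
Q = 1.98

Q = 1.98


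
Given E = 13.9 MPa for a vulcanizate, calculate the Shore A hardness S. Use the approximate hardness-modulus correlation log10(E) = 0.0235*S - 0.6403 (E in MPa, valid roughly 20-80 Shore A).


log10(E) = 0.0235*S - 0.6403  =>  S = (log10(E) + 0.6403) / 0.0235
log10(13.9) = 1.143015
S = (1.143015 + 0.6403) / 0.0235 = 1.783315 / 0.0235
S = 75.9

Shore A = 75.9


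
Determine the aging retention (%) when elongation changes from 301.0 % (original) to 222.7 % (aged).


Retention = aged / original * 100
= 222.7 / 301.0 * 100
= 74.0%

74.0%


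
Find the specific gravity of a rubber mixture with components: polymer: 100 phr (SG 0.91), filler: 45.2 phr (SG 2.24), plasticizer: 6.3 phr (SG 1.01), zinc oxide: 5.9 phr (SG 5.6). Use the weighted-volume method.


Sum of weights = 157.4
Volume contributions:
  polymer: 100/0.91 = 109.8901
  filler: 45.2/2.24 = 20.1786
  plasticizer: 6.3/1.01 = 6.2376
  zinc oxide: 5.9/5.6 = 1.0536
Sum of volumes = 137.3599
SG = 157.4 / 137.3599 = 1.146

SG = 1.146


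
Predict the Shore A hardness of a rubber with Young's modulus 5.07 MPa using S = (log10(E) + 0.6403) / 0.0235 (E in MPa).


log10(E) = 0.0235*S - 0.6403  =>  S = (log10(E) + 0.6403) / 0.0235
log10(5.07) = 0.705008
S = (0.705008 + 0.6403) / 0.0235 = 1.345308 / 0.0235
S = 57.2

Shore A = 57.2


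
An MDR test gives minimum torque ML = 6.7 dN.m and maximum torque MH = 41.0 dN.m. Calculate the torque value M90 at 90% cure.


M90 = ML + 0.9 * (MH - ML)
M90 = 6.7 + 0.9 * (41.0 - 6.7)
M90 = 6.7 + 0.9 * 34.3
M90 = 37.57 dN.m

37.57 dN.m


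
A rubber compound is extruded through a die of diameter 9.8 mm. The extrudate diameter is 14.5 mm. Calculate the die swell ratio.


Die swell ratio = D_extrudate / D_die
= 14.5 / 9.8
= 1.48

Die swell = 1.48


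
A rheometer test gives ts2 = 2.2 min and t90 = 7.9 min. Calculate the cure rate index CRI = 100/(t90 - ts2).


CRI = 100 / (t90 - ts2)
= 100 / (7.9 - 2.2)
= 100 / 5.7
= 17.54 min^-1

17.54 min^-1


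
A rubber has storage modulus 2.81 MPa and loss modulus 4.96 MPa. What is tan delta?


tan delta = E'' / E'
= 4.96 / 2.81
= 1.7651

tan delta = 1.7651


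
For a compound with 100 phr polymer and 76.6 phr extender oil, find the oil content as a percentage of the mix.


Oil % = oil / (100 + oil) * 100
= 76.6 / (100 + 76.6) * 100
= 76.6 / 176.6 * 100
= 43.37%

43.37%


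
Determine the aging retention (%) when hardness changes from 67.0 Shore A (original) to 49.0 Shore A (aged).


Retention = aged / original * 100
= 49.0 / 67.0 * 100
= 73.1%

73.1%


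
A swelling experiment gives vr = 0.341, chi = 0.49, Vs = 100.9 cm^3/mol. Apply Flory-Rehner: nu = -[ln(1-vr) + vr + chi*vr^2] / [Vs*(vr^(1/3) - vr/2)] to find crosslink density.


ln(1 - vr) = ln(1 - 0.341) = -0.4170
Numerator = -((-0.4170) + 0.341 + 0.49 * 0.341^2) = 0.0191
Denominator = 100.9 * (0.341^(1/3) - 0.341/2) = 53.2890
nu = 0.0191 / 53.2890 = 3.5756e-04 mol/cm^3

3.5756e-04 mol/cm^3


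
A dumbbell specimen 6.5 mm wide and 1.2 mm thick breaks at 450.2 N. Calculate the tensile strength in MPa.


Area = width * thickness = 6.5 * 1.2 = 7.8 mm^2
TS = force / area = 450.2 / 7.8 = 57.72 MPa

57.72 MPa


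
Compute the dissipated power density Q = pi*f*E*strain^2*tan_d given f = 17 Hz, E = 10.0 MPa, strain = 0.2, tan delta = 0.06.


Q = pi * f * E * strain^2 * tan_d
= pi * 17 * 10.0 * 0.2^2 * 0.06
= pi * 17 * 10.0 * 0.0400 * 0.06
= 1.2818

Q = 1.2818


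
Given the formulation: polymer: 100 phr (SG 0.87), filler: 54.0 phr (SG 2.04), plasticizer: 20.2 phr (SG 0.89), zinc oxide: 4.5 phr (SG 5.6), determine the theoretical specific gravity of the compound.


Sum of weights = 178.7
Volume contributions:
  polymer: 100/0.87 = 114.9425
  filler: 54.0/2.04 = 26.4706
  plasticizer: 20.2/0.89 = 22.6966
  zinc oxide: 4.5/5.6 = 0.8036
Sum of volumes = 164.9133
SG = 178.7 / 164.9133 = 1.084

SG = 1.084


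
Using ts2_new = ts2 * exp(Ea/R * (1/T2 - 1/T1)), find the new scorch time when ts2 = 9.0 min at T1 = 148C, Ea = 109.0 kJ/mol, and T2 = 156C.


Convert temperatures: T1 = 148 + 273.15 = 421.15 K, T2 = 156 + 273.15 = 429.15 K
ts2_new = 9.0 * exp(109000 / 8.314 * (1/429.15 - 1/421.15))
1/T2 - 1/T1 = -4.4263e-05
ts2_new = 5.04 min

5.04 min


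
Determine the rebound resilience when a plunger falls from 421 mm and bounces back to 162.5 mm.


Resilience = h_rebound / h_drop * 100
= 162.5 / 421 * 100
= 38.6%

38.6%


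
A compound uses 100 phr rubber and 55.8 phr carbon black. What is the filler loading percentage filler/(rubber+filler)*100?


Filler % = filler / (rubber + filler) * 100
= 55.8 / (100 + 55.8) * 100
= 55.8 / 155.8 * 100
= 35.82%

35.82%


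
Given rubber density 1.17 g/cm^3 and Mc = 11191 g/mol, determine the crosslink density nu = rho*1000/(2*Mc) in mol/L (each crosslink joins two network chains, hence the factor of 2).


nu = rho * 1000 / (2 * Mc)
nu = 1.17 * 1000 / (2 * 11191)
nu = 1170.0 / 22382
nu = 0.0523 mol/L

0.0523 mol/L


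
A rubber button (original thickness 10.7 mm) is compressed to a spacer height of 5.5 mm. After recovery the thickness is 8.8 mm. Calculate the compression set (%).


CS = (t0 - recovered) / (t0 - ts) * 100
= (10.7 - 8.8) / (10.7 - 5.5) * 100
= 1.9 / 5.2 * 100
= 36.5%

36.5%


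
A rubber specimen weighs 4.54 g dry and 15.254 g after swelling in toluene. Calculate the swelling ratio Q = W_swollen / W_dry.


Q = W_swollen / W_dry
Q = 15.254 / 4.54
Q = 3.36

Q = 3.36


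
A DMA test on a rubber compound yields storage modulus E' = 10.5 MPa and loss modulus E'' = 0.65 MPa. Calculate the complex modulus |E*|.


|E*| = sqrt(E'^2 + E''^2)
= sqrt(10.5^2 + 0.65^2)
= sqrt(110.2500 + 0.4225)
= 10.52 MPa

10.52 MPa


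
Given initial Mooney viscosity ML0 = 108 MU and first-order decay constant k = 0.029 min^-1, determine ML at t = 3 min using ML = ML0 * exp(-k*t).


ML = ML0 * exp(-k * t)
ML = 108 * exp(-0.029 * 3)
ML = 108 * 0.9167
ML = 99.0 MU

99.0 MU


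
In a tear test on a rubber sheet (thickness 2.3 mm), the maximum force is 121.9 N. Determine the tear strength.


Tear strength = force / thickness
= 121.9 / 2.3
= 53.0 N/mm

53.0 N/mm


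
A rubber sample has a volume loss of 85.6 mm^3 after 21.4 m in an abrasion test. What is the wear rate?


Rate = volume_loss / distance
= 85.6 / 21.4
= 4.0 mm^3/m

4.0 mm^3/m


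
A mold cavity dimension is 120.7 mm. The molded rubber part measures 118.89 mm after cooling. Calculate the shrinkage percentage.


Shrinkage = (mold - part) / mold * 100
= (120.7 - 118.89) / 120.7 * 100
= 1.81 / 120.7 * 100
= 1.5%

1.5%


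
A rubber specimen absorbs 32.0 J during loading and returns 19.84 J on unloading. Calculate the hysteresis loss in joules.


Hysteresis loss = loading - unloading
= 32.0 - 19.84
= 12.16 J

12.16 J


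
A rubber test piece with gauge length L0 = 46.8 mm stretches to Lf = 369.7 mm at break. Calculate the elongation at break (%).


Elongation = (Lf - L0) / L0 * 100
= (369.7 - 46.8) / 46.8 * 100
= 322.9 / 46.8 * 100
= 690.0%

690.0%
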